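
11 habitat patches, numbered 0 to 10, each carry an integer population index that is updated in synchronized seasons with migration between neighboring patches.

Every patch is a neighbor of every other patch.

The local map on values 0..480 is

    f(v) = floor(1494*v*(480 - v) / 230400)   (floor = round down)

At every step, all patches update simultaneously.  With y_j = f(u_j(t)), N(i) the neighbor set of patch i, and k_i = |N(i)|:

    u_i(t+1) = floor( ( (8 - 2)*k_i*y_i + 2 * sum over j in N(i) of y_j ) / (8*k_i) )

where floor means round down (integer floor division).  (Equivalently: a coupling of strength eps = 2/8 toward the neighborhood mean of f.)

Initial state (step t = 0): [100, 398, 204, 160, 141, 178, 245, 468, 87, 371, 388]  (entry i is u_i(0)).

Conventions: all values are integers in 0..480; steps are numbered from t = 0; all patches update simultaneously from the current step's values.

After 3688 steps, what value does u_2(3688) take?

Answer: u_2(3688) = 368
Key observation: The state at step 24, [368, 368, 368, 368, 368, 368, 368, 368, 368, 368, 368], reappears at step 26: the system is in a cycle of period 2 from step 24 on.  Therefore the state at step 3688 equals the state at step 24 + ((3688 - 24) mod 2) = 24, which is [368, 368, 368, 368, 368, 368, 368, 368, 368, 368, 368].

Derivation:
t=0: [100, 398, 204, 160, 141, 178, 245, 468, 87, 371, 388]
t=1: [251, 226, 337, 314, 297, 325, 343, 99, 233, 263, 240]
t=2: [363, 363, 319, 337, 348, 329, 313, 270, 363, 361, 363]
t=3: [283, 283, 325, 309, 299, 317, 328, 349, 283, 285, 283]
t=4: [356, 356, 330, 342, 348, 337, 328, 309, 356, 355, 356]
t=5: [290, 290, 315, 305, 298, 309, 317, 331, 290, 291, 290]
t=6: [354, 354, 339, 346, 349, 343, 338, 326, 354, 353, 354]
t=7: [291, 291, 306, 299, 296, 302, 307, 317, 291, 292, 291]
t=8: [354, 354, 346, 350, 352, 348, 345, 339, 354, 353, 354]
t=9: [290, 290, 298, 294, 292, 296, 299, 305, 290, 291, 290]
t=10: [356, 356, 351, 353, 354, 353, 351, 348, 356, 355, 356]
t=11: [286, 286, 292, 289, 289, 289, 292, 294, 286, 287, 286]
t=12: [358, 358, 355, 357, 357, 357, 355, 354, 358, 358, 358]
t=13: [283, 283, 286, 284, 284, 284, 286, 287, 283, 283, 283]
t=14: [360, 360, 359, 360, 360, 360, 359, 359, 360, 360, 360]
t=15: [280, 280, 280, 280, 280, 280, 280, 280, 280, 280, 280]
t=16: [363, 363, 363, 363, 363, 363, 363, 363, 363, 363, 363]
t=17: [275, 275, 275, 275, 275, 275, 275, 275, 275, 275, 275]
t=18: [365, 365, 365, 365, 365, 365, 365, 365, 365, 365, 365]
t=19: [272, 272, 272, 272, 272, 272, 272, 272, 272, 272, 272]
t=20: [366, 366, 366, 366, 366, 366, 366, 366, 366, 366, 366]
t=21: [270, 270, 270, 270, 270, 270, 270, 270, 270, 270, 270]
t=22: [367, 367, 367, 367, 367, 367, 367, 367, 367, 367, 367]
t=23: [268, 268, 268, 268, 268, 268, 268, 268, 268, 268, 268]
t=24: [368, 368, 368, 368, 368, 368, 368, 368, 368, 368, 368]
t=25: [267, 267, 267, 267, 267, 267, 267, 267, 267, 267, 267]
t=26: [368, 368, 368, 368, 368, 368, 368, 368, 368, 368, 368]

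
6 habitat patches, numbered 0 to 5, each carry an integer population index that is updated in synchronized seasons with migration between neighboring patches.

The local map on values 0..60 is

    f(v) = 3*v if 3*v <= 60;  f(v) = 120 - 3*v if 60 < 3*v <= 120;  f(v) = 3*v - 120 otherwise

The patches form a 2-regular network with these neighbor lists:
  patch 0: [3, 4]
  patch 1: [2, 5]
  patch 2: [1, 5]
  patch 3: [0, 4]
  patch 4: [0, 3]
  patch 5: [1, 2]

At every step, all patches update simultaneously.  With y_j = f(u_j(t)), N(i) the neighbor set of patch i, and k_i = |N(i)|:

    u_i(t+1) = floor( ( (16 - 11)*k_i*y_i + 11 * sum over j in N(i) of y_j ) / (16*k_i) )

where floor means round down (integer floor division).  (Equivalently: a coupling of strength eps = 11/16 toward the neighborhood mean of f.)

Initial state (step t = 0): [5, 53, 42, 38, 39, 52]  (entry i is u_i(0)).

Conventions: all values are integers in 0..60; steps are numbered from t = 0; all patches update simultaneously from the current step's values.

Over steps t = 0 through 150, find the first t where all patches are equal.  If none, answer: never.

Answer: never
Key observation: The state at step 10 reappears at step 17 — the system is in a cycle of period 7 from step 10 on.  No step 0..17 is synchronized, and the cycle repeats forever, so no step up to 150 (or ever) has all patches equal.

Derivation:
t=0: [5, 53, 42, 38, 39, 52]  (not all equal)
t=1: [7, 26, 27, 8, 8, 26]  (not all equal)
t=2: [23, 40, 41, 22, 22, 40]  (not all equal)
t=3: [53, 1, 0, 52, 52, 1]  (not all equal)
t=4: [36, 1, 2, 37, 37, 1]  (not all equal)
t=5: [9, 4, 3, 10, 10, 4]  (not all equal)
t=6: [29, 10, 11, 28, 28, 10]  (not all equal)
t=7: [35, 31, 30, 34, 34, 31]  (not all equal)
t=8: [17, 28, 27, 16, 16, 28]  (not all equal)
t=9: [48, 37, 36, 49, 49, 37]  (not all equal)
t=10: [26, 10, 9, 25, 25, 10]  (not all equal)
t=11: [44, 28, 29, 43, 43, 28]  (not all equal)
t=12: [9, 34, 35, 10, 10, 34]  (not all equal)
t=13: [29, 16, 17, 28, 28, 16]  (not all equal)
t=14: [35, 49, 48, 34, 34, 49]  (not all equal)
t=15: [17, 25, 26, 16, 16, 25]  (not all equal)
t=16: [48, 43, 44, 49, 49, 43]  (not all equal)
t=17: [26, 10, 9, 25, 25, 10]  (not all equal)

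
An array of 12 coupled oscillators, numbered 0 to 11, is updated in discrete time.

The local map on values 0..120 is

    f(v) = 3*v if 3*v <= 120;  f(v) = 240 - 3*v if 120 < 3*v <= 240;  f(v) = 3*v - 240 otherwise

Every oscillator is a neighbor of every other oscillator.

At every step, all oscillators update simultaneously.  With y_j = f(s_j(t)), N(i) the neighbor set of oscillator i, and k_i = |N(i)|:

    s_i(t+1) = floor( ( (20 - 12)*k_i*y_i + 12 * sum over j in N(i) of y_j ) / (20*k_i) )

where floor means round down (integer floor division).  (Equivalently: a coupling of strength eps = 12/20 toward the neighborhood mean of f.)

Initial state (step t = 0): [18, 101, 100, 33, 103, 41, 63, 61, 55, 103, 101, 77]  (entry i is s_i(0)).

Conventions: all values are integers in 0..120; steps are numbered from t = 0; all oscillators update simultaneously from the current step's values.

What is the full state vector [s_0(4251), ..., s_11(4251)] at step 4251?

Answer: [33, 31, 32, 31, 28, 31, 32, 34, 26, 28, 31, 25]
Key observation: The state at step 10, [93, 91, 92, 91, 88, 91, 92, 94, 86, 88, 91, 85], reappears at step 12: the system is in a cycle of period 2 from step 10 on.  Therefore the state at step 4251 equals the state at step 10 + ((4251 - 10) mod 2) = 11, which is [33, 31, 32, 31, 28, 31, 32, 34, 26, 28, 31, 25].

Derivation:
t=0: [18, 101, 100, 33, 103, 41, 63, 61, 55, 103, 101, 77]
t=1: [61, 64, 63, 77, 66, 83, 60, 62, 68, 66, 64, 45]
t=2: [50, 47, 48, 33, 45, 33, 51, 49, 43, 45, 47, 66]
t=3: [92, 95, 94, 95, 97, 95, 91, 93, 99, 97, 95, 75]
t=4: [39, 43, 42, 43, 45, 43, 38, 40, 47, 45, 43, 32]
t=5: [112, 110, 111, 110, 107, 110, 111, 113, 105, 107, 110, 104]
t=6: [90, 88, 89, 88, 85, 88, 89, 91, 83, 85, 88, 82]
t=7: [24, 22, 23, 22, 19, 22, 23, 25, 17, 19, 22, 16]
t=8: [66, 64, 65, 64, 61, 64, 65, 67, 59, 61, 64, 58]
t=9: [47, 49, 48, 49, 52, 49, 48, 46, 54, 52, 49, 55]
t=10: [93, 91, 92, 91, 88, 91, 92, 94, 86, 88, 91, 85]
t=11: [33, 31, 32, 31, 28, 31, 32, 34, 26, 28, 31, 25]
t=12: [93, 91, 92, 91, 88, 91, 92, 94, 86, 88, 91, 85]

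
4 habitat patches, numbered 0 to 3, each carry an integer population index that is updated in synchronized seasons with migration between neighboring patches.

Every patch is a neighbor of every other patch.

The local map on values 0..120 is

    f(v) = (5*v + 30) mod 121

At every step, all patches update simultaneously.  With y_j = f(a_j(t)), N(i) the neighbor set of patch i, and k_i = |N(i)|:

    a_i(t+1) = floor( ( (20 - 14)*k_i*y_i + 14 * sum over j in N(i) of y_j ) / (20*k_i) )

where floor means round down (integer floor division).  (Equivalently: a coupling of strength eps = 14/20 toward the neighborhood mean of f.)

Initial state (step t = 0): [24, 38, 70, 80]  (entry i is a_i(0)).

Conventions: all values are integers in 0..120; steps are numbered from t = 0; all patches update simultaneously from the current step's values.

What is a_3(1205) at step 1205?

Answer: a_3(1205) = 31
Key observation: The state at step 4, [97, 97, 97, 97], reappears at step 9: the system is in a cycle of period 5 from step 4 on.  Therefore the state at step 1205 equals the state at step 4 + ((1205 - 4) mod 5) = 5, which is [31, 31, 31, 31].

Derivation:
t=0: [24, 38, 70, 80]
t=1: [51, 56, 50, 53]
t=2: [50, 51, 49, 50]
t=3: [38, 38, 37, 38]
t=4: [97, 97, 97, 97]
t=5: [31, 31, 31, 31]
t=6: [64, 64, 64, 64]
t=7: [108, 108, 108, 108]
t=8: [86, 86, 86, 86]
t=9: [97, 97, 97, 97]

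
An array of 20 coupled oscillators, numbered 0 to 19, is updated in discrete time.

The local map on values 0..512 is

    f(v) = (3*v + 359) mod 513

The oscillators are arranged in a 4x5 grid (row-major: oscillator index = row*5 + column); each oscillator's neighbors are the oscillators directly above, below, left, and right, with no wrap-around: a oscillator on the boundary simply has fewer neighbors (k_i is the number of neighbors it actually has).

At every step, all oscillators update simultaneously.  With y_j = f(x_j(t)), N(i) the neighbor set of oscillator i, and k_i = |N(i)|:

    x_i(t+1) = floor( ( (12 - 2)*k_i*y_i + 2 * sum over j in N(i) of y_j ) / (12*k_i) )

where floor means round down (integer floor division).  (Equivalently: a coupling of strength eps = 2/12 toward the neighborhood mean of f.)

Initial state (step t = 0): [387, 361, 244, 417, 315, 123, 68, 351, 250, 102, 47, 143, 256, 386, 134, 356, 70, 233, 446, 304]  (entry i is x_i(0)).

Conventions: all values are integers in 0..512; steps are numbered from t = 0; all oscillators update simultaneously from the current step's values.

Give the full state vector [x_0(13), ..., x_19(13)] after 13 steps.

Simulating step by step:
t=0: [387, 361, 244, 417, 315, 123, 68, 351, 250, 102, 47, 143, 256, 386, 134, 356, 70, 233, 446, 304]
t=1: [464, 380, 102, 82, 250, 237, 95, 334, 115, 160, 466, 258, 133, 433, 256, 380, 86, 44, 174, 238]
t=2: [219, 421, 176, 100, 104, 67, 149, 309, 195, 292, 216, 118, 248, 136, 111, 421, 146, 449, 343, 78]
t=3: [430, 134, 338, 175, 161, 110, 268, 265, 395, 216, 430, 214, 100, 255, 179, 134, 261, 179, 329, 111]
t=4: [127, 239, 330, 347, 346, 166, 157, 133, 49, 451, 142, 427, 167, 117, 362, 225, 158, 351, 303, 207]
t=5: [222, 89, 306, 378, 354, 332, 295, 266, 462, 216, 251, 136, 327, 227, 395, 56, 294, 372, 260, 444]
t=6: [463, 148, 248, 436, 409, 319, 216, 150, 217, 445, 104, 246, 297, 38, 40, 36, 219, 409, 128, 136]
t=7: [222, 285, 103, 141, 62, 289, 451, 300, 458, 186, 177, 116, 223, 453, 448, 444, 451, 92, 234, 270]
t=8: [459, 203, 167, 245, 82, 225, 178, 216, 206, 358, 344, 191, 32, 165, 177, 172, 170, 113, 53, 135]
t=9: [202, 430, 345, 106, 116, 59, 374, 480, 441, 391, 348, 414, 439, 338, 369, 361, 350, 199, 47, 241]
t=10: [387, 162, 336, 175, 217, 90, 398, 262, 172, 464, 342, 108, 160, 340, 417, 410, 370, 425, 463, 125]
t=11: [449, 323, 329, 375, 462, 144, 42, 142, 345, 228, 317, 189, 302, 334, 102, 108, 386, 133, 211, 207]
t=12: [187, 305, 324, 431, 211, 283, 456, 285, 351, 54, 284, 406, 251, 330, 172, 206, 455, 271, 457, 441]
t=13: [375, 256, 284, 159, 409, 195, 184, 196, 348, 74, 192, 58, 100, 311, 328, 417, 190, 147, 193, 165]

Answer: [375, 256, 284, 159, 409, 195, 184, 196, 348, 74, 192, 58, 100, 311, 328, 417, 190, 147, 193, 165]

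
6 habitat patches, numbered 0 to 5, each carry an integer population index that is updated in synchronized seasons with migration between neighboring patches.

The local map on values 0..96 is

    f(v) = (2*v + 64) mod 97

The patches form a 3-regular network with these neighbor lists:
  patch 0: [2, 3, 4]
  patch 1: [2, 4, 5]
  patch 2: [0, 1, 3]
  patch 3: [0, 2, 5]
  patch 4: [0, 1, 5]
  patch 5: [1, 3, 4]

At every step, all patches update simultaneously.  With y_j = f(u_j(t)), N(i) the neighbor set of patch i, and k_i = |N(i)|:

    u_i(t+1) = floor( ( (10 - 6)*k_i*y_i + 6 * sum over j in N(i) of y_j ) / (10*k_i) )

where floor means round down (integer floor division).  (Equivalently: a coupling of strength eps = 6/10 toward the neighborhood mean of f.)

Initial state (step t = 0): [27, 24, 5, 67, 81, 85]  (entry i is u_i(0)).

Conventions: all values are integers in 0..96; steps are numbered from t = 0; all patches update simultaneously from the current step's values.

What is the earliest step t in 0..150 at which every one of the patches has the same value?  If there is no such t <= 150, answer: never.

Simulating step by step:
t=0: [27, 24, 5, 67, 81, 85]  (not all equal)
t=1: [30, 35, 37, 28, 28, 26]  (not all equal)
t=2: [28, 31, 33, 26, 25, 24]  (not all equal)
t=3: [23, 24, 27, 21, 20, 19]  (not all equal)
t=4: [12, 12, 15, 11, 9, 8]  (not all equal)
t=5: [87, 86, 90, 86, 84, 83]  (not all equal)
t=6: [43, 41, 45, 42, 39, 38]  (not all equal)
t=7: [51, 48, 53, 51, 47, 46]  (not all equal)
t=8: [68, 63, 69, 67, 62, 62]  (not all equal)
t=9: [23, 75, 23, 22, 74, 74]  (not all equal)
t=10: [13, 17, 14, 13, 17, 17]  (not all equal)
t=11: [72, 19, 73, 72, 18, 18]  (not all equal)
t=12: [12, 6, 13, 12, 5, 5]  (not all equal)
t=13: [85, 78, 86, 85, 77, 77]  (not all equal)
t=14: [37, 28, 38, 37, 27, 27]  (not all equal)
t=15: [37, 26, 38, 37, 25, 25]  (not all equal)
t=16: [36, 23, 37, 36, 22, 22]  (not all equal)
t=17: [33, 17, 34, 33, 17, 17]  (not all equal)
t=18: [27, 7, 27, 27, 7, 7]  (not all equal)
t=19: [32, 66, 32, 32, 66, 66]  (not all equal)
t=20: [25, 7, 25, 25, 7, 7]  (not all equal)
t=21: [29, 65, 29, 29, 65, 65]  (not all equal)
t=22: [20, 5, 20, 20, 5, 5]  (not all equal)
t=23: [20, 60, 20, 20, 60, 60]  (not all equal)
t=24: [23, 71, 23, 23, 71, 71]  (not all equal)
t=25: [12, 12, 12, 12, 12, 12]  (all equal)

Answer: 25
Key observation: Synchronization is absorbing here: once all patches are equal they stay equal, and step 25 is the first all-equal step.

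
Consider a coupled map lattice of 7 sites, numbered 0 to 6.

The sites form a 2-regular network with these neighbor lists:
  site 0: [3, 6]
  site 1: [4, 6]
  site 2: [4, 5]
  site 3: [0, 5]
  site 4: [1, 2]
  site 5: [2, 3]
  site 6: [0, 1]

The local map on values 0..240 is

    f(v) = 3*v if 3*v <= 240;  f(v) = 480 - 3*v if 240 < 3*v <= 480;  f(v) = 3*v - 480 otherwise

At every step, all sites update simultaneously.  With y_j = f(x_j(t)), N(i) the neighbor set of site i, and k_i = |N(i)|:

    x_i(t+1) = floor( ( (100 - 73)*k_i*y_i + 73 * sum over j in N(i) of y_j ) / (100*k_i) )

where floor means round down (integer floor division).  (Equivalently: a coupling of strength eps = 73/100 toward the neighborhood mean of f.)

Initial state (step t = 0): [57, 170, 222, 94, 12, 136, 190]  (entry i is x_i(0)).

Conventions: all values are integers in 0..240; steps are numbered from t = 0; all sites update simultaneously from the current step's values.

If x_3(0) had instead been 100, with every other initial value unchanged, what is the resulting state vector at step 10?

Answer: [57, 107, 140, 113, 153, 106, 127]
Key observation: This trace re-runs the system from the modified initial state.

Derivation:
t=0: [57, 170, 222, 100, 12, 136, 190]
t=1: [144, 54, 89, 137, 88, 153, 97]
t=2: [107, 191, 144, 43, 195, 108, 127]
t=3: [126, 99, 108, 149, 79, 106, 118]
t=4: [85, 181, 187, 105, 187, 112, 138]
t=5: [145, 70, 103, 179, 74, 128, 122]
t=6: [74, 179, 162, 66, 199, 109, 123]
t=7: [172, 98, 100, 190, 54, 115, 131]
t=8: [74, 141, 157, 86, 177, 135, 104]
t=9: [202, 95, 48, 168, 37, 104, 147]
t=10: [57, 107, 140, 113, 153, 106, 127]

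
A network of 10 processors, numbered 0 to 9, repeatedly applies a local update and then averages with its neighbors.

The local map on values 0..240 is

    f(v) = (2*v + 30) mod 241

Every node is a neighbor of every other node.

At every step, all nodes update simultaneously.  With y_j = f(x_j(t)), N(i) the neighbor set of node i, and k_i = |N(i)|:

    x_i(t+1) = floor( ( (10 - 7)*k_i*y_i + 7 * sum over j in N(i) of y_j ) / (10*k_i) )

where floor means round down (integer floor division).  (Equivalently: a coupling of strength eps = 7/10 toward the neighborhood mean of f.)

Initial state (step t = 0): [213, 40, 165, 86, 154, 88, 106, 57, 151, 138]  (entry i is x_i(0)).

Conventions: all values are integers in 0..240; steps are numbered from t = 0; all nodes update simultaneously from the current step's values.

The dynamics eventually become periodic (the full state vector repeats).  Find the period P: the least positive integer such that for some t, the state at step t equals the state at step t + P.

Simulating step by step:
t=0: [213, 40, 165, 86, 154, 88, 106, 57, 151, 138]
t=1: [145, 121, 123, 142, 118, 143, 97, 129, 117, 111]
t=2: [66, 55, 56, 64, 54, 65, 98, 58, 53, 50]
t=3: [155, 150, 151, 154, 150, 155, 169, 152, 149, 148]
t=4: [96, 94, 94, 95, 94, 96, 102, 95, 93, 93]
t=5: [220, 219, 219, 220, 219, 220, 223, 220, 219, 219]
t=6: [228, 228, 228, 228, 228, 228, 230, 228, 228, 228]
t=7: [4, 4, 4, 4, 4, 4, 5, 4, 4, 4]
t=8: [38, 38, 38, 38, 38, 38, 38, 38, 38, 38]
t=9: [106, 106, 106, 106, 106, 106, 106, 106, 106, 106]
t=10: [1, 1, 1, 1, 1, 1, 1, 1, 1, 1]
t=11: [32, 32, 32, 32, 32, 32, 32, 32, 32, 32]
t=12: [94, 94, 94, 94, 94, 94, 94, 94, 94, 94]
t=13: [218, 218, 218, 218, 218, 218, 218, 218, 218, 218]
t=14: [225, 225, 225, 225, 225, 225, 225, 225, 225, 225]
t=15: [239, 239, 239, 239, 239, 239, 239, 239, 239, 239]
t=16: [26, 26, 26, 26, 26, 26, 26, 26, 26, 26]
t=17: [82, 82, 82, 82, 82, 82, 82, 82, 82, 82]
t=18: [194, 194, 194, 194, 194, 194, 194, 194, 194, 194]
t=19: [177, 177, 177, 177, 177, 177, 177, 177, 177, 177]
t=20: [143, 143, 143, 143, 143, 143, 143, 143, 143, 143]
t=21: [75, 75, 75, 75, 75, 75, 75, 75, 75, 75]
t=22: [180, 180, 180, 180, 180, 180, 180, 180, 180, 180]
t=23: [149, 149, 149, 149, 149, 149, 149, 149, 149, 149]
t=24: [87, 87, 87, 87, 87, 87, 87, 87, 87, 87]
t=25: [204, 204, 204, 204, 204, 204, 204, 204, 204, 204]
t=26: [197, 197, 197, 197, 197, 197, 197, 197, 197, 197]
t=27: [183, 183, 183, 183, 183, 183, 183, 183, 183, 183]
t=28: [155, 155, 155, 155, 155, 155, 155, 155, 155, 155]
t=29: [99, 99, 99, 99, 99, 99, 99, 99, 99, 99]
t=30: [228, 228, 228, 228, 228, 228, 228, 228, 228, 228]
t=31: [4, 4, 4, 4, 4, 4, 4, 4, 4, 4]
t=32: [38, 38, 38, 38, 38, 38, 38, 38, 38, 38]

Answer: 24
Key observation: The state at step 8, [38, 38, 38, 38, 38, 38, 38, 38, 38, 38], reappears at step 32 — and no state repeats earlier — so the cycle the system enters has period 24.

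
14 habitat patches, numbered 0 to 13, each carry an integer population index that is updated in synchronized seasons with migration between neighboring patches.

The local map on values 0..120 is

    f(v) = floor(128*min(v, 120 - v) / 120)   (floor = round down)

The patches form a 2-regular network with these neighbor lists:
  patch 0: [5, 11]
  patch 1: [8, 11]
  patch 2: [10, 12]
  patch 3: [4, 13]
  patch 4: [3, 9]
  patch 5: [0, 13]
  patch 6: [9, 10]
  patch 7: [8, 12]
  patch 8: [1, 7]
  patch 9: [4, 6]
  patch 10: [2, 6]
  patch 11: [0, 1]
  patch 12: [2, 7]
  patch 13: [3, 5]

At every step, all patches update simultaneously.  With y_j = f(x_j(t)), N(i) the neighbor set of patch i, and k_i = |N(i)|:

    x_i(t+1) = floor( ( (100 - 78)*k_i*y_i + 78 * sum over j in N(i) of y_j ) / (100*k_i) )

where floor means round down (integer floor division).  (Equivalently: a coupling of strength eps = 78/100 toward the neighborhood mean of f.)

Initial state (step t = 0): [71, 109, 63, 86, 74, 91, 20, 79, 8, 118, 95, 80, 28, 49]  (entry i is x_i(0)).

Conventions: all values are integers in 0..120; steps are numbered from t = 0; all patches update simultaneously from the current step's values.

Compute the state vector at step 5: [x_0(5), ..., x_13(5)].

Answer: [42, 34, 37, 43, 37, 46, 34, 35, 34, 36, 36, 38, 38, 44]

Derivation:
t=0: [71, 109, 63, 86, 74, 91, 20, 79, 8, 118, 95, 80, 28, 49]
t=1: [39, 21, 34, 47, 25, 47, 15, 23, 22, 27, 37, 33, 46, 37]
t=2: [42, 27, 42, 36, 36, 42, 29, 33, 23, 22, 28, 32, 34, 47]
t=3: [40, 28, 35, 42, 32, 46, 26, 31, 29, 31, 35, 35, 38, 42]
t=4: [42, 32, 38, 40, 37, 44, 33, 34, 30, 31, 33, 35, 36, 45]
t=5: [42, 34, 37, 43, 37, 46, 34, 35, 34, 36, 36, 38, 38, 44]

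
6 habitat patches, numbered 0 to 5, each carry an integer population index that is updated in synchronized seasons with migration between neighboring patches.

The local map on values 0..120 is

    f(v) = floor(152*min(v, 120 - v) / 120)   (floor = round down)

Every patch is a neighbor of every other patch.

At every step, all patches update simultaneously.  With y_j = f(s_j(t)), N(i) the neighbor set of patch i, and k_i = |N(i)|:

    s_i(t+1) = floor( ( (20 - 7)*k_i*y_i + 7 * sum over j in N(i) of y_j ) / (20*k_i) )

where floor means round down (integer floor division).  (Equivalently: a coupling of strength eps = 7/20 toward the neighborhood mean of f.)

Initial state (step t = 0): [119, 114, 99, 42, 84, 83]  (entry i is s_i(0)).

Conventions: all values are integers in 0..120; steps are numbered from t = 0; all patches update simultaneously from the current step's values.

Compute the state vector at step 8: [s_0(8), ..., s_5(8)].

Simulating step by step:
t=0: [119, 114, 99, 42, 84, 83]
t=1: [13, 16, 27, 43, 38, 39]
t=2: [24, 27, 35, 46, 43, 43]
t=3: [36, 38, 44, 52, 50, 50]
t=4: [49, 51, 55, 61, 60, 60]
t=5: [65, 66, 69, 72, 73, 73]
t=6: [66, 65, 63, 61, 60, 60]
t=7: [69, 70, 72, 73, 74, 74]
t=8: [62, 61, 60, 59, 58, 58]

Answer: [62, 61, 60, 59, 58, 58]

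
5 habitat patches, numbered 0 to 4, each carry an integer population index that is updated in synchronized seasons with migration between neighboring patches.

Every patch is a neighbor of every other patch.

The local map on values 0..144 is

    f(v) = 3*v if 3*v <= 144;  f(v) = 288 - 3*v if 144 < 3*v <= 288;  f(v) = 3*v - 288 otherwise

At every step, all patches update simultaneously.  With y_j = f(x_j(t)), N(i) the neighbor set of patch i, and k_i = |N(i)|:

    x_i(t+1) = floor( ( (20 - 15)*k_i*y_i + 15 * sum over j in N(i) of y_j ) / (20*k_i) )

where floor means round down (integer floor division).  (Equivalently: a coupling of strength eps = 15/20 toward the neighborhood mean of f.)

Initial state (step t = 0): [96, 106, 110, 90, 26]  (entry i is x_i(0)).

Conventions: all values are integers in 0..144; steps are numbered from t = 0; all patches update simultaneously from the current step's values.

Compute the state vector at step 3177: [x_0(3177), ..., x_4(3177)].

Answer: [63, 63, 63, 63, 63]
Key observation: The state at step 3, [9, 9, 9, 9, 9], reappears at step 11: the system is in a cycle of period 8 from step 3 on.  Therefore the state at step 3177 equals the state at step 3 + ((3177 - 3) mod 8) = 9, which is [63, 63, 63, 63, 63].

Derivation:
t=0: [96, 106, 110, 90, 26]
t=1: [31, 33, 34, 32, 36]
t=2: [99, 99, 99, 99, 100]
t=3: [9, 9, 9, 9, 9]
t=4: [27, 27, 27, 27, 27]
t=5: [81, 81, 81, 81, 81]
t=6: [45, 45, 45, 45, 45]
t=7: [135, 135, 135, 135, 135]
t=8: [117, 117, 117, 117, 117]
t=9: [63, 63, 63, 63, 63]
t=10: [99, 99, 99, 99, 99]
t=11: [9, 9, 9, 9, 9]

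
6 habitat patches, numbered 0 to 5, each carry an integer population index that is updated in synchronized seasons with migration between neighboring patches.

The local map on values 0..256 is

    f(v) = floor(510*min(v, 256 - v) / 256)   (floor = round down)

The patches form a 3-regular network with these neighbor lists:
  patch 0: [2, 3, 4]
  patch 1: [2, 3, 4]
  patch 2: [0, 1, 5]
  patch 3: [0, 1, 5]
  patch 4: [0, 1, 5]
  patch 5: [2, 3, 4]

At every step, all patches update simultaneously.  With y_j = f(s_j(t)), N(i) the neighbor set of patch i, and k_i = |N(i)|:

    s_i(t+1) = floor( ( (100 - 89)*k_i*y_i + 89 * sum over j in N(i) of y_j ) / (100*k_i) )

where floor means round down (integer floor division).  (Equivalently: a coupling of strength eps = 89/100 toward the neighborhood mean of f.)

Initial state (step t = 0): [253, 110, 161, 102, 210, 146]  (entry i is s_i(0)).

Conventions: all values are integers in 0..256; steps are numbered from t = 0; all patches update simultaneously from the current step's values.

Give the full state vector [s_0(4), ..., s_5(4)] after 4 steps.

Answer: [189, 189, 228, 228, 228, 189]

Derivation:
t=0: [253, 110, 161, 102, 210, 146]
t=1: [143, 167, 152, 153, 141, 167]
t=2: [214, 209, 194, 194, 196, 209]
t=3: [117, 118, 93, 93, 92, 118]
t=4: [189, 189, 228, 228, 228, 189]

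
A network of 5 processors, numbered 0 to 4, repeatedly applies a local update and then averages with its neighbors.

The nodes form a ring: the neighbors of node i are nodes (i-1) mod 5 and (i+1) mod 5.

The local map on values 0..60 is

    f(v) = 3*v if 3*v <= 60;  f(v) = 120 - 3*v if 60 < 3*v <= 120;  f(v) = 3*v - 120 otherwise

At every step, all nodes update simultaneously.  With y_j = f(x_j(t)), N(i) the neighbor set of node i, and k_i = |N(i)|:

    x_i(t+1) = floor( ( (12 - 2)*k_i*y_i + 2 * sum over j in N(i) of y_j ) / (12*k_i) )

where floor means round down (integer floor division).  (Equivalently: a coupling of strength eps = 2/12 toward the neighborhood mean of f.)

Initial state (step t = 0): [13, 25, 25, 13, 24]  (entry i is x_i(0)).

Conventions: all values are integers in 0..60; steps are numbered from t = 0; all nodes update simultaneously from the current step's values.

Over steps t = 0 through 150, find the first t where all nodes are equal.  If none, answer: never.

Answer: 5
Key observation: Synchronization is absorbing here: once all nodes are equal they stay equal, and step 5 is the first all-equal step.

Derivation:
t=0: [13, 25, 25, 13, 24]  (not all equal)
t=1: [40, 44, 44, 40, 46]  (not all equal)
t=2: [2, 11, 11, 2, 15]  (not all equal)
t=3: [11, 30, 30, 11, 38]  (not all equal)
t=4: [30, 30, 30, 30, 10]  (not all equal)
t=5: [30, 30, 30, 30, 30]  (all equal)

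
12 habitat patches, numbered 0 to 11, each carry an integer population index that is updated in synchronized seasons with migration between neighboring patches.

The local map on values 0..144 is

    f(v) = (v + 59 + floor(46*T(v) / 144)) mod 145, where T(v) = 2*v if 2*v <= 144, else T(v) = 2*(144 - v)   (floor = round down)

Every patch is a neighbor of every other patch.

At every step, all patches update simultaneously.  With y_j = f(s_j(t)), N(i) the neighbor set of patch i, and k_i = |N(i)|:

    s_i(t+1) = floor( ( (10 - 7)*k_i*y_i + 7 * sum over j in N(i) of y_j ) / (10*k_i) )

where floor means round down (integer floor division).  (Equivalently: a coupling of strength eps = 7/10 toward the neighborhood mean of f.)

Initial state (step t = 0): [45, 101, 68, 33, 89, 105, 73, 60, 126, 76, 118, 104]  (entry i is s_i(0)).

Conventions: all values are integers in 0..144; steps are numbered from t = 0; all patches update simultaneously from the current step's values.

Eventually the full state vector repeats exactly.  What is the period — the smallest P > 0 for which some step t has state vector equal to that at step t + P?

Answer: 9
Key observation: The state at step 23, [56, 56, 56, 56, 56, 56, 56, 56, 56, 56, 56, 56], reappears at step 32 — and no state repeats earlier — so the cycle the system enters has period 9.

Derivation:
t=0: [45, 101, 68, 33, 89, 105, 73, 60, 126, 76, 118, 104]
t=1: [70, 48, 44, 65, 47, 49, 46, 41, 51, 46, 50, 49]
t=2: [96, 121, 120, 94, 121, 122, 121, 119, 123, 121, 122, 122]
t=3: [45, 47, 47, 45, 47, 48, 47, 47, 48, 47, 48, 48]
t=4: [134, 135, 135, 134, 135, 135, 135, 135, 135, 135, 135, 135]
t=5: [54, 54, 54, 54, 54, 54, 54, 54, 54, 54, 54, 54]
t=6: [2, 2, 2, 2, 2, 2, 2, 2, 2, 2, 2, 2]
t=7: [62, 62, 62, 62, 62, 62, 62, 62, 62, 62, 62, 62]
t=8: [15, 15, 15, 15, 15, 15, 15, 15, 15, 15, 15, 15]
t=9: [83, 83, 83, 83, 83, 83, 83, 83, 83, 83, 83, 83]
t=10: [35, 35, 35, 35, 35, 35, 35, 35, 35, 35, 35, 35]
t=11: [116, 116, 116, 116, 116, 116, 116, 116, 116, 116, 116, 116]
t=12: [47, 47, 47, 47, 47, 47, 47, 47, 47, 47, 47, 47]
t=13: [136, 136, 136, 136, 136, 136, 136, 136, 136, 136, 136, 136]
t=14: [55, 55, 55, 55, 55, 55, 55, 55, 55, 55, 55, 55]
t=15: [4, 4, 4, 4, 4, 4, 4, 4, 4, 4, 4, 4]
t=16: [65, 65, 65, 65, 65, 65, 65, 65, 65, 65, 65, 65]
t=17: [20, 20, 20, 20, 20, 20, 20, 20, 20, 20, 20, 20]
t=18: [91, 91, 91, 91, 91, 91, 91, 91, 91, 91, 91, 91]
t=19: [38, 38, 38, 38, 38, 38, 38, 38, 38, 38, 38, 38]
t=20: [121, 121, 121, 121, 121, 121, 121, 121, 121, 121, 121, 121]
t=21: [49, 49, 49, 49, 49, 49, 49, 49, 49, 49, 49, 49]
t=22: [139, 139, 139, 139, 139, 139, 139, 139, 139, 139, 139, 139]
t=23: [56, 56, 56, 56, 56, 56, 56, 56, 56, 56, 56, 56]
t=24: [5, 5, 5, 5, 5, 5, 5, 5, 5, 5, 5, 5]
t=25: [67, 67, 67, 67, 67, 67, 67, 67, 67, 67, 67, 67]
t=26: [23, 23, 23, 23, 23, 23, 23, 23, 23, 23, 23, 23]
t=27: [96, 96, 96, 96, 96, 96, 96, 96, 96, 96, 96, 96]
t=28: [40, 40, 40, 40, 40, 40, 40, 40, 40, 40, 40, 40]
t=29: [124, 124, 124, 124, 124, 124, 124, 124, 124, 124, 124, 124]
t=30: [50, 50, 50, 50, 50, 50, 50, 50, 50, 50, 50, 50]
t=31: [140, 140, 140, 140, 140, 140, 140, 140, 140, 140, 140, 140]
t=32: [56, 56, 56, 56, 56, 56, 56, 56, 56, 56, 56, 56]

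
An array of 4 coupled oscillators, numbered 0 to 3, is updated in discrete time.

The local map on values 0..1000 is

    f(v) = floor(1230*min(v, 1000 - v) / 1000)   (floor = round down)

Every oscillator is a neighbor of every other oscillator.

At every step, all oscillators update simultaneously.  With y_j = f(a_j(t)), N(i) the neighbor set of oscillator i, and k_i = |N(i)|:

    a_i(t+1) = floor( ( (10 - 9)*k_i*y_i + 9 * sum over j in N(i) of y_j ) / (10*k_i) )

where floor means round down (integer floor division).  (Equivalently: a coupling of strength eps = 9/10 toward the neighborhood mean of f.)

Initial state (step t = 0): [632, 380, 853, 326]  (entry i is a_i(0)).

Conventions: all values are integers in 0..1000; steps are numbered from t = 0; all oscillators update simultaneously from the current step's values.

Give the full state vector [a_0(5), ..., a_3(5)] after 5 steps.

Answer: [570, 570, 570, 570]

Derivation:
t=0: [632, 380, 853, 326]
t=1: [359, 356, 413, 369]
t=2: [463, 464, 450, 460]
t=3: [563, 563, 566, 564]
t=4: [535, 535, 536, 535]
t=5: [570, 570, 570, 570]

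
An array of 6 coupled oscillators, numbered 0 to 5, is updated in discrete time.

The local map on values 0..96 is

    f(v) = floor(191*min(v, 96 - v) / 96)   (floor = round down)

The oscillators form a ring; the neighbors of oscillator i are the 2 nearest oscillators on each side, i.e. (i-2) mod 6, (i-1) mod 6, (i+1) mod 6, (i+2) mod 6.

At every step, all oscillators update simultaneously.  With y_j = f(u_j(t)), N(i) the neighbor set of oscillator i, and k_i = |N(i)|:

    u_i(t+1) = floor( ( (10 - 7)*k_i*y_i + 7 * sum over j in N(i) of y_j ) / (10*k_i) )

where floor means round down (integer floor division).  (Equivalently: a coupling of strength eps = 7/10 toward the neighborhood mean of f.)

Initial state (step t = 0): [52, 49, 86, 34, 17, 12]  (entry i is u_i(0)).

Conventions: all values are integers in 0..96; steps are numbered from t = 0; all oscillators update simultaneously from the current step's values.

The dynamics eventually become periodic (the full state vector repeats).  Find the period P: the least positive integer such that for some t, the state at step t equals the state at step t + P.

Simulating step by step:
t=0: [52, 49, 86, 34, 17, 12]
t=1: [55, 62, 54, 49, 44, 55]
t=2: [79, 79, 82, 83, 85, 81]
t=3: [29, 29, 27, 26, 26, 28]
t=4: [54, 54, 53, 53, 53, 54]
t=5: [83, 83, 84, 84, 84, 83]
t=6: [24, 24, 23, 23, 23, 24]
t=7: [46, 46, 45, 45, 45, 46]
t=8: [90, 90, 89, 89, 89, 90]
t=9: [11, 11, 12, 12, 12, 11]
t=10: [21, 21, 22, 22, 22, 21]
t=11: [41, 41, 42, 42, 42, 41]
t=12: [81, 81, 82, 82, 82, 81]
t=13: [28, 28, 27, 27, 27, 28]
t=14: [54, 54, 53, 53, 53, 54]

Answer: 10
Key observation: The state at step 4, [54, 54, 53, 53, 53, 54], reappears at step 14 — and no state repeats earlier — so the cycle the system enters has period 10.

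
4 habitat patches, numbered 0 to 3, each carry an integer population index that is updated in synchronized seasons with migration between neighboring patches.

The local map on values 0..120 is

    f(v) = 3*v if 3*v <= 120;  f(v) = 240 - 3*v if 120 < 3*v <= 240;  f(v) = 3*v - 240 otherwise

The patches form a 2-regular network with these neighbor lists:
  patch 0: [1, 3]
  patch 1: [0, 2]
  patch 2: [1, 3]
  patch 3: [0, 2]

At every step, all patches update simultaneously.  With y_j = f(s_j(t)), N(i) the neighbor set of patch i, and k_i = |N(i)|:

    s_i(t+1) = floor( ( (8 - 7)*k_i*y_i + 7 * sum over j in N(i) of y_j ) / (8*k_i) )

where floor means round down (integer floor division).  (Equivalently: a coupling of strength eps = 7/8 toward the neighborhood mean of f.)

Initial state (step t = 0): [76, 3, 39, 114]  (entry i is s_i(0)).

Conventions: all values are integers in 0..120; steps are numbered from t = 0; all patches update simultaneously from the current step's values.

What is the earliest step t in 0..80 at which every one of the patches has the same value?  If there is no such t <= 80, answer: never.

Simulating step by step:
t=0: [76, 3, 39, 114]  (not all equal)
t=1: [50, 57, 63, 69]  (not all equal)
t=2: [55, 70, 51, 65]  (not all equal)
t=3: [42, 74, 43, 76]  (not all equal)
t=4: [27, 100, 27, 99]  (not all equal)
t=5: [61, 78, 61, 78]  (not all equal)
t=6: [12, 50, 12, 50]  (not all equal)
t=7: [83, 42, 83, 42]  (not all equal)
t=8: [100, 22, 100, 22]  (not all equal)
t=9: [65, 60, 65, 60]  (not all equal)
t=10: [58, 46, 58, 46]  (not all equal)
t=11: [97, 70, 97, 70]  (not all equal)
t=12: [32, 48, 32, 48]  (not all equal)
t=13: [96, 96, 96, 96]  (all equal)

Answer: 13
Key observation: Synchronization is absorbing here: once all patches are equal they stay equal, and step 13 is the first all-equal step.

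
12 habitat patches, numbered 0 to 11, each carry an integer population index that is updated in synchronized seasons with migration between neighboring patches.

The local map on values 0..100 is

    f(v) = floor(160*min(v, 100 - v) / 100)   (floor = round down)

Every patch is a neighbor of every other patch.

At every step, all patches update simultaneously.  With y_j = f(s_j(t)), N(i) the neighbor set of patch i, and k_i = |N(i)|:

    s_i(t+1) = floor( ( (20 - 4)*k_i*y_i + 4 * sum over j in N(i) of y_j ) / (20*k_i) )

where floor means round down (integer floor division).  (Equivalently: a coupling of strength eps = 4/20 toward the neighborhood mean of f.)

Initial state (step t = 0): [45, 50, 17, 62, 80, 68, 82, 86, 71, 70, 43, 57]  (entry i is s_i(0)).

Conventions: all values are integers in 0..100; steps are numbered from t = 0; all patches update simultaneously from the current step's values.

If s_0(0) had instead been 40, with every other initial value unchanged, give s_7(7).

Simulating step by step:
t=0: [40, 50, 17, 62, 80, 68, 82, 86, 71, 70, 43, 57]
t=1: [60, 73, 31, 57, 35, 50, 32, 28, 46, 48, 63, 63]
t=2: [63, 46, 51, 66, 56, 75, 53, 47, 70, 72, 59, 59]
t=3: [59, 70, 74, 55, 68, 44, 72, 72, 51, 47, 64, 64]
t=4: [63, 50, 44, 69, 52, 67, 47, 47, 73, 71, 57, 57]
t=5: [59, 76, 68, 52, 73, 54, 72, 72, 47, 49, 67, 67]
t=6: [63, 42, 52, 71, 46, 69, 46, 46, 71, 73, 53, 53]
t=7: [59, 66, 73, 49, 70, 52, 70, 70, 49, 47, 72, 72]

Answer: s_7(7) = 70
Key observation: This trace re-runs the system from the modified initial state.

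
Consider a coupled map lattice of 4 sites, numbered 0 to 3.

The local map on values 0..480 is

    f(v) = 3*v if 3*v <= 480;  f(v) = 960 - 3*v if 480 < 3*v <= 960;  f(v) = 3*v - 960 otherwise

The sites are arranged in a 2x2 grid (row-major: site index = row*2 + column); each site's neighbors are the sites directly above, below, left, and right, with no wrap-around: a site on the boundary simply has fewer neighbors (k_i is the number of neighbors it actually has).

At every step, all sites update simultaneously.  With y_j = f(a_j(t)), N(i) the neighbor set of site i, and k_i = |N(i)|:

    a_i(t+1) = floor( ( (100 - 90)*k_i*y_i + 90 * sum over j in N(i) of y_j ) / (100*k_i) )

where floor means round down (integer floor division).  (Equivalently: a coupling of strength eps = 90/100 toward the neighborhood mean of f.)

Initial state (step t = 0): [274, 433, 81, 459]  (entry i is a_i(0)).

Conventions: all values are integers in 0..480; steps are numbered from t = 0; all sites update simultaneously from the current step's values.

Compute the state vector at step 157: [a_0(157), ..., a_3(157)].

Simulating step by step:
t=0: [274, 433, 81, 459]
t=1: [275, 283, 274, 303]
t=2: [125, 94, 97, 117]
t=3: [295, 354, 355, 292]
t=4: [100, 81, 82, 101]
t=5: [250, 295, 295, 250]
t=6: [88, 196, 196, 88]
t=7: [361, 274, 274, 361]
t=8: [136, 124, 124, 136]
t=9: [375, 404, 404, 375]
t=10: [243, 173, 173, 243]
t=11: [420, 252, 252, 420]
t=12: [213, 290, 290, 213]
t=13: [113, 297, 297, 113]
t=14: [96, 312, 312, 96]
t=15: [50, 261, 261, 50]
t=16: [174, 152, 152, 174]
t=17: [454, 439, 439, 454]
t=18: [361, 397, 397, 361]
t=19: [220, 133, 133, 220]
t=20: [389, 309, 309, 389]
t=21: [50, 189, 189, 50]
t=22: [368, 174, 174, 368]
t=23: [408, 173, 173, 408]
t=24: [423, 281, 281, 423]
t=25: [136, 289, 289, 136]
t=26: [124, 376, 376, 124]
t=27: [188, 351, 351, 188]
t=28: [123, 365, 365, 123]
t=29: [158, 345, 345, 158]
t=30: [114, 434, 434, 114]
t=31: [342, 342, 342, 342]
t=32: [66, 66, 66, 66]
t=33: [198, 198, 198, 198]
t=34: [366, 366, 366, 366]
t=35: [138, 138, 138, 138]
t=36: [414, 414, 414, 414]
t=37: [282, 282, 282, 282]
t=38: [114, 114, 114, 114]
t=39: [342, 342, 342, 342]

Answer: [282, 282, 282, 282]
Key observation: The state at step 31, [342, 342, 342, 342], reappears at step 39: the system is in a cycle of period 8 from step 31 on.  Therefore the state at step 157 equals the state at step 31 + ((157 - 31) mod 8) = 37, which is [282, 282, 282, 282].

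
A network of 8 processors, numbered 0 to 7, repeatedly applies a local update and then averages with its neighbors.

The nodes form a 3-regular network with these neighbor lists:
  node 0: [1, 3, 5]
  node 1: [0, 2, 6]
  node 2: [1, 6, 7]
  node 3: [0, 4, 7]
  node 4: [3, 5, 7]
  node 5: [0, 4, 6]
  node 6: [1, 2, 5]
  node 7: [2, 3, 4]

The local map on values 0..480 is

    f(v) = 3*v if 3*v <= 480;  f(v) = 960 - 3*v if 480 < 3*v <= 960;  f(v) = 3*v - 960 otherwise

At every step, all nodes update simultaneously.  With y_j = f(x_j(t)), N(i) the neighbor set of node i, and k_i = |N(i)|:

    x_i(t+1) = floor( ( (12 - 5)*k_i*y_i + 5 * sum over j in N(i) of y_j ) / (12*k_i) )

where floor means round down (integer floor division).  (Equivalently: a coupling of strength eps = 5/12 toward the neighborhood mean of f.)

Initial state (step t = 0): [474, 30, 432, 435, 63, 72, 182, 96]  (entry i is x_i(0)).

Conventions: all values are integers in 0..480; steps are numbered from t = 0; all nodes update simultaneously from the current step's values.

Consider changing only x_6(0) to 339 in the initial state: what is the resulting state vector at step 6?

Answer: [228, 365, 335, 258, 209, 303, 322, 278]
Key observation: This trace re-runs the system from the modified initial state.

Derivation:
t=0: [474, 30, 432, 435, 63, 72, 339, 96]
t=1: [359, 171, 256, 331, 228, 224, 122, 288]
t=2: [174, 354, 238, 87, 218, 273, 342, 125]
t=3: [325, 163, 218, 307, 286, 194, 106, 331]
t=4: [132, 363, 292, 43, 122, 280, 345, 81]
t=5: [283, 152, 111, 214, 281, 186, 90, 222]
t=6: [228, 365, 335, 258, 209, 303, 322, 278]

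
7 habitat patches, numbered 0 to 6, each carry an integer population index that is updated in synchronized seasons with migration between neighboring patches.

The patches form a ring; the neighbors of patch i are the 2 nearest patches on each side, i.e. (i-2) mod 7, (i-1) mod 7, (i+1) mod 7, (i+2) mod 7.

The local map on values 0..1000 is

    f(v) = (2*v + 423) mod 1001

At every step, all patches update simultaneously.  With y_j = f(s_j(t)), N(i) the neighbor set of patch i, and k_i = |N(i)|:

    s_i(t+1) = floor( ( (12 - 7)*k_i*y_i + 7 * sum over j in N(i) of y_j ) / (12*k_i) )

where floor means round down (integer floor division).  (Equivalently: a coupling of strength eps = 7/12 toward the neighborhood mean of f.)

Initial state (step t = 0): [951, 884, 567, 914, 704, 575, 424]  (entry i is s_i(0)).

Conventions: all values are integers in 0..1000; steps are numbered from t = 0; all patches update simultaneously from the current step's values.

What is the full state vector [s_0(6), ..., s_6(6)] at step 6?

Simulating step by step:
t=0: [951, 884, 567, 914, 704, 575, 424]
t=1: [366, 282, 463, 416, 586, 482, 391]
t=2: [344, 551, 435, 443, 421, 336, 394]
t=3: [209, 352, 297, 299, 241, 169, 232]
t=4: [611, 309, 282, 272, 622, 703, 753]
t=5: [674, 530, 749, 770, 818, 812, 704]
t=6: [652, 708, 714, 620, 425, 400, 543]

Answer: [652, 708, 714, 620, 425, 400, 543]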